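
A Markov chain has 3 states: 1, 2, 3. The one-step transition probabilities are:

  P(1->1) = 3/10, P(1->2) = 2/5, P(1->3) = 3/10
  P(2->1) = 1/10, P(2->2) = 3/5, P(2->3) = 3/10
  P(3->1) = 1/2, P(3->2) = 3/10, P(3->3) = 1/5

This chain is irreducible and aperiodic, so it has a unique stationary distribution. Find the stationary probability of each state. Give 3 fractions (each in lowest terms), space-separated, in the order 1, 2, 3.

Answer: 23/88 41/88 3/11

Derivation:
The stationary distribution satisfies pi = pi * P, i.e.:
  pi_1 = 3/10*pi_1 + 1/10*pi_2 + 1/2*pi_3
  pi_2 = 2/5*pi_1 + 3/5*pi_2 + 3/10*pi_3
  pi_3 = 3/10*pi_1 + 3/10*pi_2 + 1/5*pi_3
with normalization: pi_1 + pi_2 + pi_3 = 1.

Using the first 2 balance equations plus normalization, the linear system A*pi = b is:
  [-7/10, 1/10, 1/2] . pi = 0
  [2/5, -2/5, 3/10] . pi = 0
  [1, 1, 1] . pi = 1

Solving yields:
  pi_1 = 23/88
  pi_2 = 41/88
  pi_3 = 3/11

Verification (pi * P):
  23/88*3/10 + 41/88*1/10 + 3/11*1/2 = 23/88 = pi_1  (ok)
  23/88*2/5 + 41/88*3/5 + 3/11*3/10 = 41/88 = pi_2  (ok)
  23/88*3/10 + 41/88*3/10 + 3/11*1/5 = 3/11 = pi_3  (ok)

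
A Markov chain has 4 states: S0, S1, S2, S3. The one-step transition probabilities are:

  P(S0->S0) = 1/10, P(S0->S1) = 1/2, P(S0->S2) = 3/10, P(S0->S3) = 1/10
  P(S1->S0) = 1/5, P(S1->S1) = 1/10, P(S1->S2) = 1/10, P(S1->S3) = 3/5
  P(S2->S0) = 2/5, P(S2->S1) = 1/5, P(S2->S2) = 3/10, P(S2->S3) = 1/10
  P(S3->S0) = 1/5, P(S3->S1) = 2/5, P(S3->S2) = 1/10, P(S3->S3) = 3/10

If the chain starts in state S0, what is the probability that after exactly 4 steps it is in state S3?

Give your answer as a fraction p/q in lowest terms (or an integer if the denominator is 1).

Computing P^4 by repeated multiplication:
P^1 =
  S0: [1/10, 1/2, 3/10, 1/10]
  S1: [1/5, 1/10, 1/10, 3/5]
  S2: [2/5, 1/5, 3/10, 1/10]
  S3: [1/5, 2/5, 1/10, 3/10]
P^2 =
  S0: [1/4, 1/5, 9/50, 37/100]
  S1: [1/5, 37/100, 4/25, 27/100]
  S2: [11/50, 8/25, 6/25, 11/50]
  S3: [1/5, 7/25, 4/25, 9/25]
P^3 =
  S0: [211/1000, 329/1000, 93/500, 137/500]
  S1: [53/250, 277/1000, 43/250, 339/1000]
  S2: [113/500, 139/500, 24/125, 38/125]
  S3: [53/250, 38/125, 43/250, 39/125]
P^4 =
  S0: [2161/10000, 713/2500, 897/5000, 3193/10000]
  S1: [533/2500, 3037/10000, 221/1250, 3063/10000]
  S2: [1079/5000, 188/625, 459/2500, 1499/5000]
  S3: [533/2500, 739/2500, 221/1250, 393/1250]

(P^4)[S0 -> S3] = 3193/10000

Answer: 3193/10000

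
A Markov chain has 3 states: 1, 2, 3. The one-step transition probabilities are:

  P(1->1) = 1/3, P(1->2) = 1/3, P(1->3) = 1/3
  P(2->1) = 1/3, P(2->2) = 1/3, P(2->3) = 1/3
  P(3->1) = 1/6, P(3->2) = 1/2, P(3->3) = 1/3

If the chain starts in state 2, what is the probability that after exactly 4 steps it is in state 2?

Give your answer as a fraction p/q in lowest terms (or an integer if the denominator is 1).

Answer: 7/18

Derivation:
Computing P^4 by repeated multiplication:
P^1 =
  1: [1/3, 1/3, 1/3]
  2: [1/3, 1/3, 1/3]
  3: [1/6, 1/2, 1/3]
P^2 =
  1: [5/18, 7/18, 1/3]
  2: [5/18, 7/18, 1/3]
  3: [5/18, 7/18, 1/3]
P^3 =
  1: [5/18, 7/18, 1/3]
  2: [5/18, 7/18, 1/3]
  3: [5/18, 7/18, 1/3]
P^4 =
  1: [5/18, 7/18, 1/3]
  2: [5/18, 7/18, 1/3]
  3: [5/18, 7/18, 1/3]

(P^4)[2 -> 2] = 7/18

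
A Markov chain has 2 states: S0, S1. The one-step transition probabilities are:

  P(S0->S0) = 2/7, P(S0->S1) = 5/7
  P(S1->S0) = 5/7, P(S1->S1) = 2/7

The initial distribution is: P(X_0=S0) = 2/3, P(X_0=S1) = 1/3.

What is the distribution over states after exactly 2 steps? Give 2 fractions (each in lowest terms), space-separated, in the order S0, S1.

Propagating the distribution step by step (d_{t+1} = d_t * P):
d_0 = (S0=2/3, S1=1/3)
  d_1[S0] = 2/3*2/7 + 1/3*5/7 = 3/7
  d_1[S1] = 2/3*5/7 + 1/3*2/7 = 4/7
d_1 = (S0=3/7, S1=4/7)
  d_2[S0] = 3/7*2/7 + 4/7*5/7 = 26/49
  d_2[S1] = 3/7*5/7 + 4/7*2/7 = 23/49
d_2 = (S0=26/49, S1=23/49)

Answer: 26/49 23/49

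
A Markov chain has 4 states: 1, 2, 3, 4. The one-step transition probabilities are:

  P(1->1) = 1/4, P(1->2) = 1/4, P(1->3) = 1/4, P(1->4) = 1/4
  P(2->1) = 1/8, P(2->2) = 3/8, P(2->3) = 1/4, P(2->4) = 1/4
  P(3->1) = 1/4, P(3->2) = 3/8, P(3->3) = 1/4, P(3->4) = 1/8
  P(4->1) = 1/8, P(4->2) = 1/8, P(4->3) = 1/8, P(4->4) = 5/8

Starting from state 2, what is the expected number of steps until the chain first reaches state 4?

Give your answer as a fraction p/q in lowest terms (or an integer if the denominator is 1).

Let h_i = expected steps to first reach 4 from state i.
Boundary: h_4 = 0.
First-step equations for the other states:
  h_1 = 1 + 1/4*h_1 + 1/4*h_2 + 1/4*h_3 + 1/4*h_4
  h_2 = 1 + 1/8*h_1 + 3/8*h_2 + 1/4*h_3 + 1/4*h_4
  h_3 = 1 + 1/4*h_1 + 3/8*h_2 + 1/4*h_3 + 1/8*h_4

Substituting h_4 = 0 and rearranging gives the linear system (I - Q) h = 1:
  [3/4, -1/4, -1/4] . (h_1, h_2, h_3) = 1
  [-1/8, 5/8, -1/4] . (h_1, h_2, h_3) = 1
  [-1/4, -3/8, 3/4] . (h_1, h_2, h_3) = 1

Solving yields:
  h_1 = 32/7
  h_2 = 32/7
  h_3 = 36/7

Starting state is 2, so the expected hitting time is h_2 = 32/7.

Answer: 32/7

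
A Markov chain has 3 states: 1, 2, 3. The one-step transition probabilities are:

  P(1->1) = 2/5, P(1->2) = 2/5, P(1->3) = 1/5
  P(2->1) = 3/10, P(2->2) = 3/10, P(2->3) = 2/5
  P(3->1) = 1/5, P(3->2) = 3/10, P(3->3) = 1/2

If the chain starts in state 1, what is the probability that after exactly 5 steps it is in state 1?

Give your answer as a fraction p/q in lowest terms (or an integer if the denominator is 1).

Answer: 14577/50000

Derivation:
Computing P^5 by repeated multiplication:
P^1 =
  1: [2/5, 2/5, 1/5]
  2: [3/10, 3/10, 2/5]
  3: [1/5, 3/10, 1/2]
P^2 =
  1: [8/25, 17/50, 17/50]
  2: [29/100, 33/100, 19/50]
  3: [27/100, 8/25, 41/100]
P^3 =
  1: [149/500, 83/250, 37/100]
  2: [291/1000, 329/1000, 19/50]
  3: [143/500, 327/1000, 387/1000]
P^4 =
  1: [183/625, 1649/5000, 1887/5000]
  2: [2911/10000, 3291/10000, 1899/5000]
  3: [2899/10000, 1643/5000, 763/2000]
P^5 =
  1: [14577/50000, 1029/3125, 18959/50000]
  2: [29113/100000, 32911/100000, 4747/12500]
  3: [7271/25000, 32899/100000, 38017/100000]

(P^5)[1 -> 1] = 14577/50000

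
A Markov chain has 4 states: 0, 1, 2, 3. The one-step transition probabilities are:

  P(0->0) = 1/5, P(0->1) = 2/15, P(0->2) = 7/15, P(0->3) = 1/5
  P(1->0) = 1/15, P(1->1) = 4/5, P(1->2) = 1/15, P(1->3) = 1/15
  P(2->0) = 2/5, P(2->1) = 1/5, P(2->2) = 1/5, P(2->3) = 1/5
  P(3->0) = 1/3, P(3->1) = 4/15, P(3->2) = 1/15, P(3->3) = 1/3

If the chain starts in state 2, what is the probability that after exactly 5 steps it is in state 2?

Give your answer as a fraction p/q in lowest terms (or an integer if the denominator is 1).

Computing P^5 by repeated multiplication:
P^1 =
  0: [1/5, 2/15, 7/15, 1/5]
  1: [1/15, 4/5, 1/15, 1/15]
  2: [2/5, 1/5, 1/5, 1/5]
  3: [1/3, 4/15, 1/15, 1/3]
P^2 =
  0: [68/225, 7/25, 47/225, 47/225]
  1: [26/225, 17/25, 23/225, 23/225]
  2: [6/25, 23/75, 19/75, 1/5]
  3: [2/9, 9/25, 47/225, 47/225]
P^3 =
  0: [784/3375, 407/1125, 727/3375, 643/3375]
  1: [484/3375, 683/1125, 427/3375, 83/675]
  2: [266/1125, 143/375, 221/1125, 209/1125]
  3: [748/3375, 467/1125, 619/3375, 607/3375]
P^4 =
  0: [446/2025, 6991/16875, 9533/50625, 8969/50625]
  1: [8138/50625, 9499/16875, 7133/50625, 6857/50625]
  2: [3598/16875, 2393/5625, 3163/16875, 587/3375]
  3: [10394/50625, 7531/16875, 9101/50625, 8537/50625]
P^5 =
  0: [156466/759375, 112817/253125, 136591/759375, 127867/759375]
  1: [129994/759375, 135689/253125, 113719/759375, 21719/151875]
  2: [51626/253125, 38191/84375, 44789/253125, 42137/253125]
  3: [151066/759375, 23557/50625, 131191/759375, 123763/759375]

(P^5)[2 -> 2] = 44789/253125

Answer: 44789/253125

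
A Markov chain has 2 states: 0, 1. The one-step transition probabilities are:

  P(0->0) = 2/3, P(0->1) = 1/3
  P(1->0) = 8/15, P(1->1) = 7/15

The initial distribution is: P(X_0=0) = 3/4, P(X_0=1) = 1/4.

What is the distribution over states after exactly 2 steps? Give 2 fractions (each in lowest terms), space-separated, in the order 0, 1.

Propagating the distribution step by step (d_{t+1} = d_t * P):
d_0 = (0=3/4, 1=1/4)
  d_1[0] = 3/4*2/3 + 1/4*8/15 = 19/30
  d_1[1] = 3/4*1/3 + 1/4*7/15 = 11/30
d_1 = (0=19/30, 1=11/30)
  d_2[0] = 19/30*2/3 + 11/30*8/15 = 139/225
  d_2[1] = 19/30*1/3 + 11/30*7/15 = 86/225
d_2 = (0=139/225, 1=86/225)

Answer: 139/225 86/225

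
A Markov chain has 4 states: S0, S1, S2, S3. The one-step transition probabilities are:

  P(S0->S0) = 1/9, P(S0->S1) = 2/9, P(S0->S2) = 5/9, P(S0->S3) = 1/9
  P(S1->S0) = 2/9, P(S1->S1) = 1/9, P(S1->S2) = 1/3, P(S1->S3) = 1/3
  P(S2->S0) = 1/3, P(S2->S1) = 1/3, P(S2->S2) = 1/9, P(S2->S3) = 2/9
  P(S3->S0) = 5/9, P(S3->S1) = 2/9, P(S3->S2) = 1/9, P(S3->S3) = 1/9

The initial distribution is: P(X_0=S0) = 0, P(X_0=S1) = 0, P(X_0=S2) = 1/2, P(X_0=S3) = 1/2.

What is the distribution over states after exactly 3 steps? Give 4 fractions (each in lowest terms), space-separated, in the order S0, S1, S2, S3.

Propagating the distribution step by step (d_{t+1} = d_t * P):
d_0 = (S0=0, S1=0, S2=1/2, S3=1/2)
  d_1[S0] = 0*1/9 + 0*2/9 + 1/2*1/3 + 1/2*5/9 = 4/9
  d_1[S1] = 0*2/9 + 0*1/9 + 1/2*1/3 + 1/2*2/9 = 5/18
  d_1[S2] = 0*5/9 + 0*1/3 + 1/2*1/9 + 1/2*1/9 = 1/9
  d_1[S3] = 0*1/9 + 0*1/3 + 1/2*2/9 + 1/2*1/9 = 1/6
d_1 = (S0=4/9, S1=5/18, S2=1/9, S3=1/6)
  d_2[S0] = 4/9*1/9 + 5/18*2/9 + 1/9*1/3 + 1/6*5/9 = 13/54
  d_2[S1] = 4/9*2/9 + 5/18*1/9 + 1/9*1/3 + 1/6*2/9 = 11/54
  d_2[S2] = 4/9*5/9 + 5/18*1/3 + 1/9*1/9 + 1/6*1/9 = 10/27
  d_2[S3] = 4/9*1/9 + 5/18*1/3 + 1/9*2/9 + 1/6*1/9 = 5/27
d_2 = (S0=13/54, S1=11/54, S2=10/27, S3=5/27)
  d_3[S0] = 13/54*1/9 + 11/54*2/9 + 10/27*1/3 + 5/27*5/9 = 145/486
  d_3[S1] = 13/54*2/9 + 11/54*1/9 + 10/27*1/3 + 5/27*2/9 = 13/54
  d_3[S2] = 13/54*5/9 + 11/54*1/3 + 10/27*1/9 + 5/27*1/9 = 64/243
  d_3[S3] = 13/54*1/9 + 11/54*1/3 + 10/27*2/9 + 5/27*1/9 = 16/81
d_3 = (S0=145/486, S1=13/54, S2=64/243, S3=16/81)

Answer: 145/486 13/54 64/243 16/81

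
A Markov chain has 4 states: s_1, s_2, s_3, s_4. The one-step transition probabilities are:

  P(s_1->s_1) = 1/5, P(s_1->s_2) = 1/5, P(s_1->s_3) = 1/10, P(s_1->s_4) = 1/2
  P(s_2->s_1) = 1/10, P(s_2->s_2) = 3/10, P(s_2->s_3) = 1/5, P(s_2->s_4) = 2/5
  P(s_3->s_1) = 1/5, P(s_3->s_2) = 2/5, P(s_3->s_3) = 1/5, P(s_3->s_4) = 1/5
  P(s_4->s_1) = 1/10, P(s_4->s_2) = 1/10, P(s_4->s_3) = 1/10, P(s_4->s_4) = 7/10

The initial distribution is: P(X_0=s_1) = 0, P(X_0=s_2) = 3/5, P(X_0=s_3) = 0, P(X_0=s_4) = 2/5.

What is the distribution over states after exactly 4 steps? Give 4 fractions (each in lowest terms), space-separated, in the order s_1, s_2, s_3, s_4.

Answer: 3151/25000 4793/25000 3321/25000 2747/5000

Derivation:
Propagating the distribution step by step (d_{t+1} = d_t * P):
d_0 = (s_1=0, s_2=3/5, s_3=0, s_4=2/5)
  d_1[s_1] = 0*1/5 + 3/5*1/10 + 0*1/5 + 2/5*1/10 = 1/10
  d_1[s_2] = 0*1/5 + 3/5*3/10 + 0*2/5 + 2/5*1/10 = 11/50
  d_1[s_3] = 0*1/10 + 3/5*1/5 + 0*1/5 + 2/5*1/10 = 4/25
  d_1[s_4] = 0*1/2 + 3/5*2/5 + 0*1/5 + 2/5*7/10 = 13/25
d_1 = (s_1=1/10, s_2=11/50, s_3=4/25, s_4=13/25)
  d_2[s_1] = 1/10*1/5 + 11/50*1/10 + 4/25*1/5 + 13/25*1/10 = 63/500
  d_2[s_2] = 1/10*1/5 + 11/50*3/10 + 4/25*2/5 + 13/25*1/10 = 101/500
  d_2[s_3] = 1/10*1/10 + 11/50*1/5 + 4/25*1/5 + 13/25*1/10 = 69/500
  d_2[s_4] = 1/10*1/2 + 11/50*2/5 + 4/25*1/5 + 13/25*7/10 = 267/500
d_2 = (s_1=63/500, s_2=101/500, s_3=69/500, s_4=267/500)
  d_3[s_1] = 63/500*1/5 + 101/500*1/10 + 69/500*1/5 + 267/500*1/10 = 79/625
  d_3[s_2] = 63/500*1/5 + 101/500*3/10 + 69/500*2/5 + 267/500*1/10 = 243/1250
  d_3[s_3] = 63/500*1/10 + 101/500*1/5 + 69/500*1/5 + 267/500*1/10 = 67/500
  d_3[s_4] = 63/500*1/2 + 101/500*2/5 + 69/500*1/5 + 267/500*7/10 = 1363/2500
d_3 = (s_1=79/625, s_2=243/1250, s_3=67/500, s_4=1363/2500)
  d_4[s_1] = 79/625*1/5 + 243/1250*1/10 + 67/500*1/5 + 1363/2500*1/10 = 3151/25000
  d_4[s_2] = 79/625*1/5 + 243/1250*3/10 + 67/500*2/5 + 1363/2500*1/10 = 4793/25000
  d_4[s_3] = 79/625*1/10 + 243/1250*1/5 + 67/500*1/5 + 1363/2500*1/10 = 3321/25000
  d_4[s_4] = 79/625*1/2 + 243/1250*2/5 + 67/500*1/5 + 1363/2500*7/10 = 2747/5000
d_4 = (s_1=3151/25000, s_2=4793/25000, s_3=3321/25000, s_4=2747/5000)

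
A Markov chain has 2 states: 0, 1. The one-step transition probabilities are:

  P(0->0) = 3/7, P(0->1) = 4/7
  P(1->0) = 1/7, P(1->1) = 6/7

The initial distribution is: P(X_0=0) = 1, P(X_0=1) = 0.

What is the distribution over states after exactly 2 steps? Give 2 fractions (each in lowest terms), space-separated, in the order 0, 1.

Propagating the distribution step by step (d_{t+1} = d_t * P):
d_0 = (0=1, 1=0)
  d_1[0] = 1*3/7 + 0*1/7 = 3/7
  d_1[1] = 1*4/7 + 0*6/7 = 4/7
d_1 = (0=3/7, 1=4/7)
  d_2[0] = 3/7*3/7 + 4/7*1/7 = 13/49
  d_2[1] = 3/7*4/7 + 4/7*6/7 = 36/49
d_2 = (0=13/49, 1=36/49)

Answer: 13/49 36/49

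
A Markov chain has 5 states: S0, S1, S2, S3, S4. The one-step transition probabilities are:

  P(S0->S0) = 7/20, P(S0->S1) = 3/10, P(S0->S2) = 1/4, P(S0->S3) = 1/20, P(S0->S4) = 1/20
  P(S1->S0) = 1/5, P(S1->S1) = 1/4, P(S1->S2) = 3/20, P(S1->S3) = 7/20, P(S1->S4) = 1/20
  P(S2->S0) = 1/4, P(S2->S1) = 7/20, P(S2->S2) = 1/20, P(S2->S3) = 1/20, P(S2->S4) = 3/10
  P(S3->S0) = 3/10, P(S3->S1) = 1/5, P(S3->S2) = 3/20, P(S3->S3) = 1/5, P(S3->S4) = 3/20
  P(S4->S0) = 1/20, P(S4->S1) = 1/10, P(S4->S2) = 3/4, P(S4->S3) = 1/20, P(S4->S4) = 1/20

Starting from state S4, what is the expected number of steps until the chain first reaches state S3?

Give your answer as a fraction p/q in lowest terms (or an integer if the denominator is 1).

Let h_i = expected steps to first reach S3 from state i.
Boundary: h_S3 = 0.
First-step equations for the other states:
  h_S0 = 1 + 7/20*h_S0 + 3/10*h_S1 + 1/4*h_S2 + 1/20*h_S3 + 1/20*h_S4
  h_S1 = 1 + 1/5*h_S0 + 1/4*h_S1 + 3/20*h_S2 + 7/20*h_S3 + 1/20*h_S4
  h_S2 = 1 + 1/4*h_S0 + 7/20*h_S1 + 1/20*h_S2 + 1/20*h_S3 + 3/10*h_S4
  h_S4 = 1 + 1/20*h_S0 + 1/10*h_S1 + 3/4*h_S2 + 1/20*h_S3 + 1/20*h_S4

Substituting h_S3 = 0 and rearranging gives the linear system (I - Q) h = 1:
  [13/20, -3/10, -1/4, -1/20] . (h_S0, h_S1, h_S2, h_S4) = 1
  [-1/5, 3/4, -3/20, -1/20] . (h_S0, h_S1, h_S2, h_S4) = 1
  [-1/4, -7/20, 19/20, -3/10] . (h_S0, h_S1, h_S2, h_S4) = 1
  [-1/20, -1/10, -3/4, 19/20] . (h_S0, h_S1, h_S2, h_S4) = 1

Solving yields:
  h_S0 = 700/93
  h_S1 = 500/93
  h_S2 = 700/93
  h_S4 = 740/93

Starting state is S4, so the expected hitting time is h_S4 = 740/93.

Answer: 740/93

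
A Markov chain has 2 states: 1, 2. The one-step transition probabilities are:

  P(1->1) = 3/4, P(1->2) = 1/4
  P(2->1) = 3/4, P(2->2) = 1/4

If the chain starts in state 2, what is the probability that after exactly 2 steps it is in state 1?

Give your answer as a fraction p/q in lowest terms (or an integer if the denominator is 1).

Computing P^2 by repeated multiplication:
P^1 =
  1: [3/4, 1/4]
  2: [3/4, 1/4]
P^2 =
  1: [3/4, 1/4]
  2: [3/4, 1/4]

(P^2)[2 -> 1] = 3/4

Answer: 3/4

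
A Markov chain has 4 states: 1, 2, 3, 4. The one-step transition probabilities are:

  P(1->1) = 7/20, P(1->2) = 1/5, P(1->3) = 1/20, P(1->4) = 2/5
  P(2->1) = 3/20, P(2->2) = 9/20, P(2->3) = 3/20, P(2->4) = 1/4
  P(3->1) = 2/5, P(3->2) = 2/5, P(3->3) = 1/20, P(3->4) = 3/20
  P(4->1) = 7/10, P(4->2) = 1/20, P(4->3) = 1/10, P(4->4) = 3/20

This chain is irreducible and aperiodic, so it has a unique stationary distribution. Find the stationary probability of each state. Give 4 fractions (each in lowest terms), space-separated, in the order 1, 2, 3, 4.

Answer: 2895/7177 1687/7177 626/7177 1969/7177

Derivation:
The stationary distribution satisfies pi = pi * P, i.e.:
  pi_1 = 7/20*pi_1 + 3/20*pi_2 + 2/5*pi_3 + 7/10*pi_4
  pi_2 = 1/5*pi_1 + 9/20*pi_2 + 2/5*pi_3 + 1/20*pi_4
  pi_3 = 1/20*pi_1 + 3/20*pi_2 + 1/20*pi_3 + 1/10*pi_4
  pi_4 = 2/5*pi_1 + 1/4*pi_2 + 3/20*pi_3 + 3/20*pi_4
with normalization: pi_1 + pi_2 + pi_3 + pi_4 = 1.

Using the first 3 balance equations plus normalization, the linear system A*pi = b is:
  [-13/20, 3/20, 2/5, 7/10] . pi = 0
  [1/5, -11/20, 2/5, 1/20] . pi = 0
  [1/20, 3/20, -19/20, 1/10] . pi = 0
  [1, 1, 1, 1] . pi = 1

Solving yields:
  pi_1 = 2895/7177
  pi_2 = 1687/7177
  pi_3 = 626/7177
  pi_4 = 1969/7177

Verification (pi * P):
  2895/7177*7/20 + 1687/7177*3/20 + 626/7177*2/5 + 1969/7177*7/10 = 2895/7177 = pi_1  (ok)
  2895/7177*1/5 + 1687/7177*9/20 + 626/7177*2/5 + 1969/7177*1/20 = 1687/7177 = pi_2  (ok)
  2895/7177*1/20 + 1687/7177*3/20 + 626/7177*1/20 + 1969/7177*1/10 = 626/7177 = pi_3  (ok)
  2895/7177*2/5 + 1687/7177*1/4 + 626/7177*3/20 + 1969/7177*3/20 = 1969/7177 = pi_4  (ok)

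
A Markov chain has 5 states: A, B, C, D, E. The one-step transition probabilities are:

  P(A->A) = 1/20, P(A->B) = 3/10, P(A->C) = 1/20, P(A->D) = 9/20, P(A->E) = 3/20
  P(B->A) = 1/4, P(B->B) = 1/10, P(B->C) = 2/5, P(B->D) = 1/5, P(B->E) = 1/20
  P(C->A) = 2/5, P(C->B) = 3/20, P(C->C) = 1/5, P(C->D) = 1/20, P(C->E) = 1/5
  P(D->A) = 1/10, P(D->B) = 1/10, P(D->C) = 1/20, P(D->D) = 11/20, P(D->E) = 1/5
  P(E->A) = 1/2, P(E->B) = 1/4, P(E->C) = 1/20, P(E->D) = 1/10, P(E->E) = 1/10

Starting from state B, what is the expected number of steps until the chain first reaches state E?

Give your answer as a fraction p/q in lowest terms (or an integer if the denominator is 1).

Answer: 4325/634

Derivation:
Let h_i = expected steps to first reach E from state i.
Boundary: h_E = 0.
First-step equations for the other states:
  h_A = 1 + 1/20*h_A + 3/10*h_B + 1/20*h_C + 9/20*h_D + 3/20*h_E
  h_B = 1 + 1/4*h_A + 1/10*h_B + 2/5*h_C + 1/5*h_D + 1/20*h_E
  h_C = 1 + 2/5*h_A + 3/20*h_B + 1/5*h_C + 1/20*h_D + 1/5*h_E
  h_D = 1 + 1/10*h_A + 1/10*h_B + 1/20*h_C + 11/20*h_D + 1/5*h_E

Substituting h_E = 0 and rearranging gives the linear system (I - Q) h = 1:
  [19/20, -3/10, -1/20, -9/20] . (h_A, h_B, h_C, h_D) = 1
  [-1/4, 9/10, -2/5, -1/5] . (h_A, h_B, h_C, h_D) = 1
  [-2/5, -3/20, 4/5, -1/20] . (h_A, h_B, h_C, h_D) = 1
  [-1/10, -1/10, -1/20, 9/20] . (h_A, h_B, h_C, h_D) = 1

Solving yields:
  h_A = 5965/951
  h_B = 4325/634
  h_C = 11465/1902
  h_D = 11035/1902

Starting state is B, so the expected hitting time is h_B = 4325/634.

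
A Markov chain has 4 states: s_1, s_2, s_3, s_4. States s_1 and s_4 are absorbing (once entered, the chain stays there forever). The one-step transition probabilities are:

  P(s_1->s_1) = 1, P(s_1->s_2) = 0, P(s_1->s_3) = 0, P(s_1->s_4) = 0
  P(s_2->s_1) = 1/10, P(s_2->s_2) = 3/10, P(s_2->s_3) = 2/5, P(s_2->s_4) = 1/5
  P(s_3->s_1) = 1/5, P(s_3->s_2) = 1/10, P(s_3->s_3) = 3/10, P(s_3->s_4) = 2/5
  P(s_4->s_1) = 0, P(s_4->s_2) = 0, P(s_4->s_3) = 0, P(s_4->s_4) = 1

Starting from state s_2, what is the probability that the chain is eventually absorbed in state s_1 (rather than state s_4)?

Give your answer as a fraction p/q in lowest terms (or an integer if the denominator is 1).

Let a_i = P(absorbed in s_1 | start in state i).
Boundary conditions: a_s_1 = 1, a_s_4 = 0.
For each transient state i, a_i = sum_j P(i->j) * a_j:
  a_s_2 = 1/10*a_s_1 + 3/10*a_s_2 + 2/5*a_s_3 + 1/5*a_s_4
  a_s_3 = 1/5*a_s_1 + 1/10*a_s_2 + 3/10*a_s_3 + 2/5*a_s_4

Substituting a_s_1 = 1 and a_s_4 = 0, rearrange to (I - Q) a = r where r[i] = P(i -> s_1):
  [7/10, -2/5] . (a_s_2, a_s_3) = 1/10
  [-1/10, 7/10] . (a_s_2, a_s_3) = 1/5

Solving yields:
  a_s_2 = 1/3
  a_s_3 = 1/3

Starting state is s_2, so the absorption probability is a_s_2 = 1/3.

Answer: 1/3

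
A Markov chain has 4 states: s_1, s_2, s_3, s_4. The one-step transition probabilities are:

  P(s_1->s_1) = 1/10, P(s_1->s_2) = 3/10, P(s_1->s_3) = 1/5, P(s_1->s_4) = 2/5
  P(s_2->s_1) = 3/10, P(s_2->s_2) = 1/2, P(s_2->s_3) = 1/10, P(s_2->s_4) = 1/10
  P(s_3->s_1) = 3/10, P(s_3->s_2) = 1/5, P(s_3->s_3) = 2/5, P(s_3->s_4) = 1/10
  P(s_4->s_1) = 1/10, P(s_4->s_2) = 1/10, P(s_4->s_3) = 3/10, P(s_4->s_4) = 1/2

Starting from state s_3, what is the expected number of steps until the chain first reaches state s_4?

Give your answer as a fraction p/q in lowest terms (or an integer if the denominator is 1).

Let h_i = expected steps to first reach s_4 from state i.
Boundary: h_s_4 = 0.
First-step equations for the other states:
  h_s_1 = 1 + 1/10*h_s_1 + 3/10*h_s_2 + 1/5*h_s_3 + 2/5*h_s_4
  h_s_2 = 1 + 3/10*h_s_1 + 1/2*h_s_2 + 1/10*h_s_3 + 1/10*h_s_4
  h_s_3 = 1 + 3/10*h_s_1 + 1/5*h_s_2 + 2/5*h_s_3 + 1/10*h_s_4

Substituting h_s_4 = 0 and rearranging gives the linear system (I - Q) h = 1:
  [9/10, -3/10, -1/5] . (h_s_1, h_s_2, h_s_3) = 1
  [-3/10, 1/2, -1/10] . (h_s_1, h_s_2, h_s_3) = 1
  [-3/10, -1/5, 3/5] . (h_s_1, h_s_2, h_s_3) = 1

Solving yields:
  h_s_1 = 30/7
  h_s_2 = 40/7
  h_s_3 = 40/7

Starting state is s_3, so the expected hitting time is h_s_3 = 40/7.

Answer: 40/7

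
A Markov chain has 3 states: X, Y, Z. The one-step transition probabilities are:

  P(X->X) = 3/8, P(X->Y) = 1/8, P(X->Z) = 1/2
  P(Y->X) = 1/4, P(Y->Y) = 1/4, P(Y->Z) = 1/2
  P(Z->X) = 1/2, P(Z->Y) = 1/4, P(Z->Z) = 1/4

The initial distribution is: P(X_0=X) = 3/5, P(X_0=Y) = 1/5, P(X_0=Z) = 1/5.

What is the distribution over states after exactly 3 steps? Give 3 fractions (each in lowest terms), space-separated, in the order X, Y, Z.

Propagating the distribution step by step (d_{t+1} = d_t * P):
d_0 = (X=3/5, Y=1/5, Z=1/5)
  d_1[X] = 3/5*3/8 + 1/5*1/4 + 1/5*1/2 = 3/8
  d_1[Y] = 3/5*1/8 + 1/5*1/4 + 1/5*1/4 = 7/40
  d_1[Z] = 3/5*1/2 + 1/5*1/2 + 1/5*1/4 = 9/20
d_1 = (X=3/8, Y=7/40, Z=9/20)
  d_2[X] = 3/8*3/8 + 7/40*1/4 + 9/20*1/2 = 131/320
  d_2[Y] = 3/8*1/8 + 7/40*1/4 + 9/20*1/4 = 13/64
  d_2[Z] = 3/8*1/2 + 7/40*1/2 + 9/20*1/4 = 31/80
d_2 = (X=131/320, Y=13/64, Z=31/80)
  d_3[X] = 131/320*3/8 + 13/64*1/4 + 31/80*1/2 = 1019/2560
  d_3[Y] = 131/320*1/8 + 13/64*1/4 + 31/80*1/4 = 509/2560
  d_3[Z] = 131/320*1/2 + 13/64*1/2 + 31/80*1/4 = 129/320
d_3 = (X=1019/2560, Y=509/2560, Z=129/320)

Answer: 1019/2560 509/2560 129/320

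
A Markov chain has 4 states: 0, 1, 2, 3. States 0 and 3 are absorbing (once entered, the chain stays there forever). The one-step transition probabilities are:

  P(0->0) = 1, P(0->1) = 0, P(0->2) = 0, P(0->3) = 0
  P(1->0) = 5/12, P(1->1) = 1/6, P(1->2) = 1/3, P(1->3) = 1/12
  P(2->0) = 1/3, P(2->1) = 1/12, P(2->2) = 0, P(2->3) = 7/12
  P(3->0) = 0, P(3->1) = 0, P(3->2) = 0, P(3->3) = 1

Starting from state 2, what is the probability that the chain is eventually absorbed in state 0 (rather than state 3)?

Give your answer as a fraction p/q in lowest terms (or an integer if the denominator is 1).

Answer: 45/116

Derivation:
Let a_i = P(absorbed in 0 | start in state i).
Boundary conditions: a_0 = 1, a_3 = 0.
For each transient state i, a_i = sum_j P(i->j) * a_j:
  a_1 = 5/12*a_0 + 1/6*a_1 + 1/3*a_2 + 1/12*a_3
  a_2 = 1/3*a_0 + 1/12*a_1 + 0*a_2 + 7/12*a_3

Substituting a_0 = 1 and a_3 = 0, rearrange to (I - Q) a = r where r[i] = P(i -> 0):
  [5/6, -1/3] . (a_1, a_2) = 5/12
  [-1/12, 1] . (a_1, a_2) = 1/3

Solving yields:
  a_1 = 19/29
  a_2 = 45/116

Starting state is 2, so the absorption probability is a_2 = 45/116.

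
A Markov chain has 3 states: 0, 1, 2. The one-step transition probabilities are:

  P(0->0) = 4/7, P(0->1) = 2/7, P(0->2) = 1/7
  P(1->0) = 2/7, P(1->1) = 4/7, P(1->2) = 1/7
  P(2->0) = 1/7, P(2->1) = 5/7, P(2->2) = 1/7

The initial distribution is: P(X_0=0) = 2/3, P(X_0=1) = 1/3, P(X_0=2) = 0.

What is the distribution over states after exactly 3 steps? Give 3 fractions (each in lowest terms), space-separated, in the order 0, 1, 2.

Answer: 391/1029 491/1029 1/7

Derivation:
Propagating the distribution step by step (d_{t+1} = d_t * P):
d_0 = (0=2/3, 1=1/3, 2=0)
  d_1[0] = 2/3*4/7 + 1/3*2/7 + 0*1/7 = 10/21
  d_1[1] = 2/3*2/7 + 1/3*4/7 + 0*5/7 = 8/21
  d_1[2] = 2/3*1/7 + 1/3*1/7 + 0*1/7 = 1/7
d_1 = (0=10/21, 1=8/21, 2=1/7)
  d_2[0] = 10/21*4/7 + 8/21*2/7 + 1/7*1/7 = 59/147
  d_2[1] = 10/21*2/7 + 8/21*4/7 + 1/7*5/7 = 67/147
  d_2[2] = 10/21*1/7 + 8/21*1/7 + 1/7*1/7 = 1/7
d_2 = (0=59/147, 1=67/147, 2=1/7)
  d_3[0] = 59/147*4/7 + 67/147*2/7 + 1/7*1/7 = 391/1029
  d_3[1] = 59/147*2/7 + 67/147*4/7 + 1/7*5/7 = 491/1029
  d_3[2] = 59/147*1/7 + 67/147*1/7 + 1/7*1/7 = 1/7
d_3 = (0=391/1029, 1=491/1029, 2=1/7)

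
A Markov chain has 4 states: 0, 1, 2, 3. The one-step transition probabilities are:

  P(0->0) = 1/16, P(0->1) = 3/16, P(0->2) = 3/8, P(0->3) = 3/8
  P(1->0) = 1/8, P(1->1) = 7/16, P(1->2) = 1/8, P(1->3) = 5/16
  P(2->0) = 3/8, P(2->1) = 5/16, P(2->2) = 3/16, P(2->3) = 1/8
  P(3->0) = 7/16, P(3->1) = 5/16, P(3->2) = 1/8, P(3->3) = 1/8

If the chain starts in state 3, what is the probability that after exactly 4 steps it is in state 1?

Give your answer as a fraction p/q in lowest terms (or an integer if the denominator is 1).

Answer: 5247/16384

Derivation:
Computing P^4 by repeated multiplication:
P^1 =
  0: [1/16, 3/16, 3/8, 3/8]
  1: [1/8, 7/16, 1/8, 5/16]
  2: [3/8, 5/16, 3/16, 1/8]
  3: [7/16, 5/16, 1/8, 1/8]
P^2 =
  0: [85/256, 21/64, 21/128, 45/256]
  1: [63/256, 45/128, 21/128, 61/256]
  2: [3/16, 39/128, 59/256, 71/256]
  3: [43/256, 19/64, 31/128, 75/256]
P^3 =
  0: [205/1024, 639/2048, 447/2048, 69/256]
  1: [461/2048, 667/2048, 403/2048, 517/2048]
  2: [1055/4096, 335/1024, 763/4096, 469/2048]
  3: [273/1024, 673/2048, 373/2048, 57/256]
P^4 =
  0: [4117/16384, 5349/16384, 6183/32768, 7653/32768]
  1: [979/4096, 2663/8192, 6343/32768, 7941/32768]
  2: [14879/65536, 10525/32768, 13175/65536, 1027/4096]
  3: [3661/16384, 5247/16384, 6653/32768, 8299/32768]

(P^4)[3 -> 1] = 5247/16384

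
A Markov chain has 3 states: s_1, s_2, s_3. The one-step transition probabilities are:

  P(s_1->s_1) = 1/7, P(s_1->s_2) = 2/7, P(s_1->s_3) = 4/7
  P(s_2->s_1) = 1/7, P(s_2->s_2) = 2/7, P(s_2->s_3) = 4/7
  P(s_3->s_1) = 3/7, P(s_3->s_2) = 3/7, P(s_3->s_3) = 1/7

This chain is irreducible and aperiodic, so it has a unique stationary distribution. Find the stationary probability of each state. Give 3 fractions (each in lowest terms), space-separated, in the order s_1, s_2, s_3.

The stationary distribution satisfies pi = pi * P, i.e.:
  pi_s_1 = 1/7*pi_s_1 + 1/7*pi_s_2 + 3/7*pi_s_3
  pi_s_2 = 2/7*pi_s_1 + 2/7*pi_s_2 + 3/7*pi_s_3
  pi_s_3 = 4/7*pi_s_1 + 4/7*pi_s_2 + 1/7*pi_s_3
with normalization: pi_s_1 + pi_s_2 + pi_s_3 = 1.

Using the first 2 balance equations plus normalization, the linear system A*pi = b is:
  [-6/7, 1/7, 3/7] . pi = 0
  [2/7, -5/7, 3/7] . pi = 0
  [1, 1, 1] . pi = 1

Solving yields:
  pi_s_1 = 9/35
  pi_s_2 = 12/35
  pi_s_3 = 2/5

Verification (pi * P):
  9/35*1/7 + 12/35*1/7 + 2/5*3/7 = 9/35 = pi_s_1  (ok)
  9/35*2/7 + 12/35*2/7 + 2/5*3/7 = 12/35 = pi_s_2  (ok)
  9/35*4/7 + 12/35*4/7 + 2/5*1/7 = 2/5 = pi_s_3  (ok)

Answer: 9/35 12/35 2/5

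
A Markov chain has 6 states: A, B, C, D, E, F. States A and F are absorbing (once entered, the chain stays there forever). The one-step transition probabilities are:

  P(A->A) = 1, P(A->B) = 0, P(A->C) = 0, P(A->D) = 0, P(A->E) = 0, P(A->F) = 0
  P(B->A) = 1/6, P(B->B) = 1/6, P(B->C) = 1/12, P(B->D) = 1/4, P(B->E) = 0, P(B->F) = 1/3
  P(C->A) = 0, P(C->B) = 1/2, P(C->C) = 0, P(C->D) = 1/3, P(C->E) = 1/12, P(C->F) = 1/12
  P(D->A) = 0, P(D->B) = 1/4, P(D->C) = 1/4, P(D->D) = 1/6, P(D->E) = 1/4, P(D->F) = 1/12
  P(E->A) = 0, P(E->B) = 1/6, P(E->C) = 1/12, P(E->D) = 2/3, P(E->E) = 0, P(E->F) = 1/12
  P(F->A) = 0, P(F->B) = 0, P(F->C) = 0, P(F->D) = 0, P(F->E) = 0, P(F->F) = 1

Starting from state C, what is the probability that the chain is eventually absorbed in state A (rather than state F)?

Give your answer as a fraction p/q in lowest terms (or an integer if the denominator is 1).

Answer: 1576/6609

Derivation:
Let a_i = P(absorbed in A | start in state i).
Boundary conditions: a_A = 1, a_F = 0.
For each transient state i, a_i = sum_j P(i->j) * a_j:
  a_B = 1/6*a_A + 1/6*a_B + 1/12*a_C + 1/4*a_D + 0*a_E + 1/3*a_F
  a_C = 0*a_A + 1/2*a_B + 0*a_C + 1/3*a_D + 1/12*a_E + 1/12*a_F
  a_D = 0*a_A + 1/4*a_B + 1/4*a_C + 1/6*a_D + 1/4*a_E + 1/12*a_F
  a_E = 0*a_A + 1/6*a_B + 1/12*a_C + 2/3*a_D + 0*a_E + 1/12*a_F

Substituting a_A = 1 and a_F = 0, rearrange to (I - Q) a = r where r[i] = P(i -> A):
  [5/6, -1/12, -1/4, 0] . (a_B, a_C, a_D, a_E) = 1/6
  [-1/2, 1, -1/3, -1/12] . (a_B, a_C, a_D, a_E) = 0
  [-1/4, -1/4, 5/6, -1/4] . (a_B, a_C, a_D, a_E) = 0
  [-1/6, -1/12, -2/3, 1] . (a_B, a_C, a_D, a_E) = 0

Solving yields:
  a_B = 1924/6609
  a_C = 1576/6609
  a_D = 494/2203
  a_E = 480/2203

Starting state is C, so the absorption probability is a_C = 1576/6609.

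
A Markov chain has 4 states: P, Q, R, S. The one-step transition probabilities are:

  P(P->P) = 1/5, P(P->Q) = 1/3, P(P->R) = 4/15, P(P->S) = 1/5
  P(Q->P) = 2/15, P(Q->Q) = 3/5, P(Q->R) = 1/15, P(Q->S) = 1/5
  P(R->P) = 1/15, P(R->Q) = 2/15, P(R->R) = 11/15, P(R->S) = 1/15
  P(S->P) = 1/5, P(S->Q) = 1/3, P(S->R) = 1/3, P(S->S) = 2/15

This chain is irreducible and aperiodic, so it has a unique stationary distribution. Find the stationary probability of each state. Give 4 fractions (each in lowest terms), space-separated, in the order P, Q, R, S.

Answer: 161/1286 449/1286 497/1286 179/1286

Derivation:
The stationary distribution satisfies pi = pi * P, i.e.:
  pi_P = 1/5*pi_P + 2/15*pi_Q + 1/15*pi_R + 1/5*pi_S
  pi_Q = 1/3*pi_P + 3/5*pi_Q + 2/15*pi_R + 1/3*pi_S
  pi_R = 4/15*pi_P + 1/15*pi_Q + 11/15*pi_R + 1/3*pi_S
  pi_S = 1/5*pi_P + 1/5*pi_Q + 1/15*pi_R + 2/15*pi_S
with normalization: pi_P + pi_Q + pi_R + pi_S = 1.

Using the first 3 balance equations plus normalization, the linear system A*pi = b is:
  [-4/5, 2/15, 1/15, 1/5] . pi = 0
  [1/3, -2/5, 2/15, 1/3] . pi = 0
  [4/15, 1/15, -4/15, 1/3] . pi = 0
  [1, 1, 1, 1] . pi = 1

Solving yields:
  pi_P = 161/1286
  pi_Q = 449/1286
  pi_R = 497/1286
  pi_S = 179/1286

Verification (pi * P):
  161/1286*1/5 + 449/1286*2/15 + 497/1286*1/15 + 179/1286*1/5 = 161/1286 = pi_P  (ok)
  161/1286*1/3 + 449/1286*3/5 + 497/1286*2/15 + 179/1286*1/3 = 449/1286 = pi_Q  (ok)
  161/1286*4/15 + 449/1286*1/15 + 497/1286*11/15 + 179/1286*1/3 = 497/1286 = pi_R  (ok)
  161/1286*1/5 + 449/1286*1/5 + 497/1286*1/15 + 179/1286*2/15 = 179/1286 = pi_S  (ok)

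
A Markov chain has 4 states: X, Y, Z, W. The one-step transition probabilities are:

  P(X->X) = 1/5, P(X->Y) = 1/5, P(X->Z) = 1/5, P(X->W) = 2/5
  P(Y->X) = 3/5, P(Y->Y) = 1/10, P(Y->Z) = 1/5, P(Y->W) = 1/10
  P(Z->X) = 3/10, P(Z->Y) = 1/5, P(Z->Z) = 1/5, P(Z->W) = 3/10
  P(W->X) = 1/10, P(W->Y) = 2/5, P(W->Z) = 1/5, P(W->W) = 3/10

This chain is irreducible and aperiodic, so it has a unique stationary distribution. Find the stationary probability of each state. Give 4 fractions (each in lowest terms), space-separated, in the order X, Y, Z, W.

Answer: 181/635 148/635 1/5 179/635

Derivation:
The stationary distribution satisfies pi = pi * P, i.e.:
  pi_X = 1/5*pi_X + 3/5*pi_Y + 3/10*pi_Z + 1/10*pi_W
  pi_Y = 1/5*pi_X + 1/10*pi_Y + 1/5*pi_Z + 2/5*pi_W
  pi_Z = 1/5*pi_X + 1/5*pi_Y + 1/5*pi_Z + 1/5*pi_W
  pi_W = 2/5*pi_X + 1/10*pi_Y + 3/10*pi_Z + 3/10*pi_W
with normalization: pi_X + pi_Y + pi_Z + pi_W = 1.

Using the first 3 balance equations plus normalization, the linear system A*pi = b is:
  [-4/5, 3/5, 3/10, 1/10] . pi = 0
  [1/5, -9/10, 1/5, 2/5] . pi = 0
  [1/5, 1/5, -4/5, 1/5] . pi = 0
  [1, 1, 1, 1] . pi = 1

Solving yields:
  pi_X = 181/635
  pi_Y = 148/635
  pi_Z = 1/5
  pi_W = 179/635

Verification (pi * P):
  181/635*1/5 + 148/635*3/5 + 1/5*3/10 + 179/635*1/10 = 181/635 = pi_X  (ok)
  181/635*1/5 + 148/635*1/10 + 1/5*1/5 + 179/635*2/5 = 148/635 = pi_Y  (ok)
  181/635*1/5 + 148/635*1/5 + 1/5*1/5 + 179/635*1/5 = 1/5 = pi_Z  (ok)
  181/635*2/5 + 148/635*1/10 + 1/5*3/10 + 179/635*3/10 = 179/635 = pi_W  (ok)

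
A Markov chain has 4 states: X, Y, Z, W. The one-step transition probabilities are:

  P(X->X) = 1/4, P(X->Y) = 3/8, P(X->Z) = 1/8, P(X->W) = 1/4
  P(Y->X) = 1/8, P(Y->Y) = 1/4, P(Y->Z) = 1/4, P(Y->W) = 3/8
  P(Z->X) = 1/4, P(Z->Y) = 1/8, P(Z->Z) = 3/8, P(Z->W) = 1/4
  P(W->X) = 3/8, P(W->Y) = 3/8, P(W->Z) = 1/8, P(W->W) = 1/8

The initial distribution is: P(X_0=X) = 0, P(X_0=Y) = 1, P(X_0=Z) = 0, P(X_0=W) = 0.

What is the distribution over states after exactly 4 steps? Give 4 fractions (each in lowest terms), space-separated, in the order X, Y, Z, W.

Answer: 1009/4096 585/2048 439/2048 1039/4096

Derivation:
Propagating the distribution step by step (d_{t+1} = d_t * P):
d_0 = (X=0, Y=1, Z=0, W=0)
  d_1[X] = 0*1/4 + 1*1/8 + 0*1/4 + 0*3/8 = 1/8
  d_1[Y] = 0*3/8 + 1*1/4 + 0*1/8 + 0*3/8 = 1/4
  d_1[Z] = 0*1/8 + 1*1/4 + 0*3/8 + 0*1/8 = 1/4
  d_1[W] = 0*1/4 + 1*3/8 + 0*1/4 + 0*1/8 = 3/8
d_1 = (X=1/8, Y=1/4, Z=1/4, W=3/8)
  d_2[X] = 1/8*1/4 + 1/4*1/8 + 1/4*1/4 + 3/8*3/8 = 17/64
  d_2[Y] = 1/8*3/8 + 1/4*1/4 + 1/4*1/8 + 3/8*3/8 = 9/32
  d_2[Z] = 1/8*1/8 + 1/4*1/4 + 1/4*3/8 + 3/8*1/8 = 7/32
  d_2[W] = 1/8*1/4 + 1/4*3/8 + 1/4*1/4 + 3/8*1/8 = 15/64
d_2 = (X=17/64, Y=9/32, Z=7/32, W=15/64)
  d_3[X] = 17/64*1/4 + 9/32*1/8 + 7/32*1/4 + 15/64*3/8 = 125/512
  d_3[Y] = 17/64*3/8 + 9/32*1/4 + 7/32*1/8 + 15/64*3/8 = 73/256
  d_3[Z] = 17/64*1/8 + 9/32*1/4 + 7/32*3/8 + 15/64*1/8 = 55/256
  d_3[W] = 17/64*1/4 + 9/32*3/8 + 7/32*1/4 + 15/64*1/8 = 131/512
d_3 = (X=125/512, Y=73/256, Z=55/256, W=131/512)
  d_4[X] = 125/512*1/4 + 73/256*1/8 + 55/256*1/4 + 131/512*3/8 = 1009/4096
  d_4[Y] = 125/512*3/8 + 73/256*1/4 + 55/256*1/8 + 131/512*3/8 = 585/2048
  d_4[Z] = 125/512*1/8 + 73/256*1/4 + 55/256*3/8 + 131/512*1/8 = 439/2048
  d_4[W] = 125/512*1/4 + 73/256*3/8 + 55/256*1/4 + 131/512*1/8 = 1039/4096
d_4 = (X=1009/4096, Y=585/2048, Z=439/2048, W=1039/4096)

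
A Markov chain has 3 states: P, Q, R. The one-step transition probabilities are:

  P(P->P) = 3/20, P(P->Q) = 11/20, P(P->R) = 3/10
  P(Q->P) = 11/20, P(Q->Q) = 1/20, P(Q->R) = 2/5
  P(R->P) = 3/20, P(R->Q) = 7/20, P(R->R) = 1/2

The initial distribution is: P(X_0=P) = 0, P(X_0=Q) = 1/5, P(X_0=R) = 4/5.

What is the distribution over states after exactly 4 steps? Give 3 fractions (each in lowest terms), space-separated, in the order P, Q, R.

Propagating the distribution step by step (d_{t+1} = d_t * P):
d_0 = (P=0, Q=1/5, R=4/5)
  d_1[P] = 0*3/20 + 1/5*11/20 + 4/5*3/20 = 23/100
  d_1[Q] = 0*11/20 + 1/5*1/20 + 4/5*7/20 = 29/100
  d_1[R] = 0*3/10 + 1/5*2/5 + 4/5*1/2 = 12/25
d_1 = (P=23/100, Q=29/100, R=12/25)
  d_2[P] = 23/100*3/20 + 29/100*11/20 + 12/25*3/20 = 133/500
  d_2[Q] = 23/100*11/20 + 29/100*1/20 + 12/25*7/20 = 309/1000
  d_2[R] = 23/100*3/10 + 29/100*2/5 + 12/25*1/2 = 17/40
d_2 = (P=133/500, Q=309/1000, R=17/40)
  d_3[P] = 133/500*3/20 + 309/1000*11/20 + 17/40*3/20 = 171/625
  d_3[Q] = 133/500*11/20 + 309/1000*1/20 + 17/40*7/20 = 621/2000
  d_3[R] = 133/500*3/10 + 309/1000*2/5 + 17/40*1/2 = 4159/10000
d_3 = (P=171/625, Q=621/2000, R=4159/10000)
  d_4[P] = 171/625*3/20 + 621/2000*11/20 + 4159/10000*3/20 = 1371/5000
  d_4[Q] = 171/625*11/20 + 621/2000*1/20 + 4159/10000*7/20 = 31157/100000
  d_4[R] = 171/625*3/10 + 621/2000*2/5 + 4159/10000*1/2 = 41423/100000
d_4 = (P=1371/5000, Q=31157/100000, R=41423/100000)

Answer: 1371/5000 31157/100000 41423/100000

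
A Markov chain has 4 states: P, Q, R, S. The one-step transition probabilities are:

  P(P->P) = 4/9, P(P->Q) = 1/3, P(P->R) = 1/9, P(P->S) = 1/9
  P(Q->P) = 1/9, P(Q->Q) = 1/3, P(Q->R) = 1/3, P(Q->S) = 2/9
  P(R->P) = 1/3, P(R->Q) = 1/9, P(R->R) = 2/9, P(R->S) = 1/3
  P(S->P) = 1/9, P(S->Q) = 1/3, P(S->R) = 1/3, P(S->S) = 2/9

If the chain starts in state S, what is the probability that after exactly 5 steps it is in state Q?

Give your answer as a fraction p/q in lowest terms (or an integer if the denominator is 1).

Computing P^5 by repeated multiplication:
P^1 =
  P: [4/9, 1/3, 1/9, 1/9]
  Q: [1/9, 1/3, 1/3, 2/9]
  R: [1/3, 1/9, 2/9, 1/3]
  S: [1/9, 1/3, 1/3, 2/9]
P^2 =
  P: [23/81, 25/81, 2/9, 5/27]
  Q: [2/9, 7/27, 22/81, 20/81]
  R: [22/81, 23/81, 19/81, 17/81]
  S: [2/9, 7/27, 22/81, 20/81]
P^3 =
  P: [62/243, 23/81, 179/729, 157/729]
  Q: [179/729, 199/729, 185/729, 166/729]
  R: [185/729, 205/729, 20/81, 53/243]
  S: [179/729, 199/729, 185/729, 166/729]
P^4 =
  P: [1645/6561, 1829/6561, 1636/6561, 1451/6561]
  Q: [1636/6561, 1817/6561, 548/2187, 488/2187]
  R: [548/2187, 203/729, 1637/6561, 1453/6561]
  S: [1636/6561, 1817/6561, 548/2187, 488/2187]
P^5 =
  P: [14768/59049, 16411/59049, 4919/19683, 1457/6561]
  Q: [4919/19683, 5465/19683, 14767/59049, 13130/59049]
  R: [14767/59049, 16409/59049, 14758/59049, 13115/59049]
  S: [4919/19683, 5465/19683, 14767/59049, 13130/59049]

(P^5)[S -> Q] = 5465/19683

Answer: 5465/19683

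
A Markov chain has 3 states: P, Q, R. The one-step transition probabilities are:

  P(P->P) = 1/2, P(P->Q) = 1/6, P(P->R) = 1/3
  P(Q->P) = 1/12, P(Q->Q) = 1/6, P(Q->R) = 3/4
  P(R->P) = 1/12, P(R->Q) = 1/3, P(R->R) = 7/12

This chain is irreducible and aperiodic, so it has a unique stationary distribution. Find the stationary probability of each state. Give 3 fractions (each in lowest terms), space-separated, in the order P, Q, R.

The stationary distribution satisfies pi = pi * P, i.e.:
  pi_P = 1/2*pi_P + 1/12*pi_Q + 1/12*pi_R
  pi_Q = 1/6*pi_P + 1/6*pi_Q + 1/3*pi_R
  pi_R = 1/3*pi_P + 3/4*pi_Q + 7/12*pi_R
with normalization: pi_P + pi_Q + pi_R = 1.

Using the first 2 balance equations plus normalization, the linear system A*pi = b is:
  [-1/2, 1/12, 1/12] . pi = 0
  [1/6, -5/6, 1/3] . pi = 0
  [1, 1, 1] . pi = 1

Solving yields:
  pi_P = 1/7
  pi_Q = 13/49
  pi_R = 29/49

Verification (pi * P):
  1/7*1/2 + 13/49*1/12 + 29/49*1/12 = 1/7 = pi_P  (ok)
  1/7*1/6 + 13/49*1/6 + 29/49*1/3 = 13/49 = pi_Q  (ok)
  1/7*1/3 + 13/49*3/4 + 29/49*7/12 = 29/49 = pi_R  (ok)

Answer: 1/7 13/49 29/49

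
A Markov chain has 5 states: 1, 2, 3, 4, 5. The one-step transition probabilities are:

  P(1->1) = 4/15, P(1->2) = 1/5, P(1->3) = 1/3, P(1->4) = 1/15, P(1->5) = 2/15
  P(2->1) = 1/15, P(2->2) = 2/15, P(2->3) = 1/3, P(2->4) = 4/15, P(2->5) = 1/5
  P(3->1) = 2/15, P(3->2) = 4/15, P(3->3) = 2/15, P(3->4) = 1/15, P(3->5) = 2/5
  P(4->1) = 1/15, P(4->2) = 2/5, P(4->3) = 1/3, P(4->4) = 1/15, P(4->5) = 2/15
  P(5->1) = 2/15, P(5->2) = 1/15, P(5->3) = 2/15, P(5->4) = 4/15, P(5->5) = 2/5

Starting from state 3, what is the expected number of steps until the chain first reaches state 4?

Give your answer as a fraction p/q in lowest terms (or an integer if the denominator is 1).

Let h_i = expected steps to first reach 4 from state i.
Boundary: h_4 = 0.
First-step equations for the other states:
  h_1 = 1 + 4/15*h_1 + 1/5*h_2 + 1/3*h_3 + 1/15*h_4 + 2/15*h_5
  h_2 = 1 + 1/15*h_1 + 2/15*h_2 + 1/3*h_3 + 4/15*h_4 + 1/5*h_5
  h_3 = 1 + 2/15*h_1 + 4/15*h_2 + 2/15*h_3 + 1/15*h_4 + 2/5*h_5
  h_5 = 1 + 2/15*h_1 + 1/15*h_2 + 2/15*h_3 + 4/15*h_4 + 2/5*h_5

Substituting h_4 = 0 and rearranging gives the linear system (I - Q) h = 1:
  [11/15, -1/5, -1/3, -2/15] . (h_1, h_2, h_3, h_5) = 1
  [-1/15, 13/15, -1/3, -1/5] . (h_1, h_2, h_3, h_5) = 1
  [-2/15, -4/15, 13/15, -2/5] . (h_1, h_2, h_3, h_5) = 1
  [-2/15, -1/15, -2/15, 3/5] . (h_1, h_2, h_3, h_5) = 1

Solving yields:
  h_1 = 1133/177
  h_2 = 905/177
  h_3 = 355/59
  h_5 = 884/177

Starting state is 3, so the expected hitting time is h_3 = 355/59.

Answer: 355/59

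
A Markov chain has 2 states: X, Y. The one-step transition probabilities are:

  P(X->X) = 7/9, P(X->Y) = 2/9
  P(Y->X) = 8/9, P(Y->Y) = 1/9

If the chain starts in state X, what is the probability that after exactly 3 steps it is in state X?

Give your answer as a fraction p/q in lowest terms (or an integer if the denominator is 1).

Answer: 583/729

Derivation:
Computing P^3 by repeated multiplication:
P^1 =
  X: [7/9, 2/9]
  Y: [8/9, 1/9]
P^2 =
  X: [65/81, 16/81]
  Y: [64/81, 17/81]
P^3 =
  X: [583/729, 146/729]
  Y: [584/729, 145/729]

(P^3)[X -> X] = 583/729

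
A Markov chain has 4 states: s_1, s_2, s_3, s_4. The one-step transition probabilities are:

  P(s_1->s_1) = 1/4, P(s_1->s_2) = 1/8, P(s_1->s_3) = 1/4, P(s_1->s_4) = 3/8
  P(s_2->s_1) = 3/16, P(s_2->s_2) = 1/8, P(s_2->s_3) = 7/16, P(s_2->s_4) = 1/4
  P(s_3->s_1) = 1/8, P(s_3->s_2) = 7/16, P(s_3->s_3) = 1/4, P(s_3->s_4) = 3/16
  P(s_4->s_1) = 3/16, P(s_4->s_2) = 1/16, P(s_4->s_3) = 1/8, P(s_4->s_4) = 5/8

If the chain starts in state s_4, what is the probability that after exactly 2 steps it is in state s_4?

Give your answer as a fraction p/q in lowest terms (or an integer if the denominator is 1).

Answer: 1/2

Derivation:
Computing P^2 by repeated multiplication:
P^1 =
  s_1: [1/4, 1/8, 1/4, 3/8]
  s_2: [3/16, 1/8, 7/16, 1/4]
  s_3: [1/8, 7/16, 1/4, 3/16]
  s_4: [3/16, 1/16, 1/8, 5/8]
P^2 =
  s_1: [3/16, 23/128, 29/128, 13/32]
  s_2: [11/64, 63/256, 31/128, 87/256]
  s_3: [23/128, 49/256, 79/256, 41/128]
  s_4: [49/256, 1/8, 47/256, 1/2]

(P^2)[s_4 -> s_4] = 1/2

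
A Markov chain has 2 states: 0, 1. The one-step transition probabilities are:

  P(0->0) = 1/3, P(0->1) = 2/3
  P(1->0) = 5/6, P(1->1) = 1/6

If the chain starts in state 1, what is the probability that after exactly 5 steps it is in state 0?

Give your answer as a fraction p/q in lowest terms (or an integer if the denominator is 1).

Computing P^5 by repeated multiplication:
P^1 =
  0: [1/3, 2/3]
  1: [5/6, 1/6]
P^2 =
  0: [2/3, 1/3]
  1: [5/12, 7/12]
P^3 =
  0: [1/2, 1/2]
  1: [5/8, 3/8]
P^4 =
  0: [7/12, 5/12]
  1: [25/48, 23/48]
P^5 =
  0: [13/24, 11/24]
  1: [55/96, 41/96]

(P^5)[1 -> 0] = 55/96

Answer: 55/96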